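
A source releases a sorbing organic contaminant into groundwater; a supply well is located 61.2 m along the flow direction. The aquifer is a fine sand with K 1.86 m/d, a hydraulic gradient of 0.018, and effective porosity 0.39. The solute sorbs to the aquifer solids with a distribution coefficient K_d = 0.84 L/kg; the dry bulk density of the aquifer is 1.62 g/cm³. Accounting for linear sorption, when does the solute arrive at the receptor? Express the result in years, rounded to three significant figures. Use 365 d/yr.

Specific discharge q = 1.86 × 0.018 = 0.03348 m/d
v = Ki/n = 1.86·0.018/0.39 = 0.08585 m/d
Retardation R = 1 + ρ_b·K_d/n = 1 + 1.62×0.84/0.39 = 4.489
Contaminant velocity v_c = v/R = 0.08585/4.489 = 0.01912 m/d
t = L/v_c = 61.2/0.01912 = 3200 d
   = 3200/365 = 8.77 yr

8.77 years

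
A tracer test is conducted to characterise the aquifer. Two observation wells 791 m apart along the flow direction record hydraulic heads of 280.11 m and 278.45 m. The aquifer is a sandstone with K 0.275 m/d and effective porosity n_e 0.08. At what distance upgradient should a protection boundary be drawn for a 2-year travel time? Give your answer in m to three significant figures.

5.27 m

Hydraulic gradient i = (280.11 − 278.45) / 791 = 1.66 / 791 = 0.002099
Specific discharge q = 0.275 × 0.002099 = 5.771e-4 m/d
v = Ki/n = 0.275·0.002099/0.08 = 0.007214 m/d
T = 2 yr × 365 = 730 d
L = v × T = 0.007214 × 730 = 5.266 m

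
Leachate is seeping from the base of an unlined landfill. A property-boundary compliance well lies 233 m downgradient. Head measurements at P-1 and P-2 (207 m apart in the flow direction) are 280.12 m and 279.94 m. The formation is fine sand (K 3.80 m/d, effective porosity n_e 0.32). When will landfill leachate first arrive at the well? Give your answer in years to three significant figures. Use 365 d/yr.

Hydraulic gradient i = (280.12 − 279.94) / 207 = 0.18 / 207 = 8.696e-4
q = Ki = 3.80 × 8.696e-4 = 0.003304 m/d
Average linear velocity = 0.003304 / 0.32 = 0.01033 m/d
t = L / v = 233 / 0.01033 = 22560 d
   = 22560 / 365 = 61.8 yr

61.8 years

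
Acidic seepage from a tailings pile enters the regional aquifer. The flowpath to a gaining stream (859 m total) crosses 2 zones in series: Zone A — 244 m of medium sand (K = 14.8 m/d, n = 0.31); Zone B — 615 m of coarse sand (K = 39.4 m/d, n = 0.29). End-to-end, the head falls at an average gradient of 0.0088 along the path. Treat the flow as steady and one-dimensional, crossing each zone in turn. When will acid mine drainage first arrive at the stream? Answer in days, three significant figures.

Steady 1-D flow in series ⇒ the Darcy flux q is identical in every zone and the zone head losses add (resistances L/K in series).
Σ(L/K) = 244/14.8 + 615/39.4 = 16.49 + 15.61 = 32.10 d
K_eq = L_total / Σ(L/K) = 859 / 32.10 = 26.76 m/d
q = K_eq · i = 26.76 × 0.0088 = 0.2355 m/d (same in every zone)
Zone A: v = q/n = 0.2355/0.31 = 0.7597 m/d → t_A = 244/0.7597 = 321.2 d
Zone B: v = q/n = 0.2355/0.29 = 0.8121 m/d → t_B = 615/0.8121 = 757.3 d
Total t = 321.2 + 757.3 = 1078 d

1080 days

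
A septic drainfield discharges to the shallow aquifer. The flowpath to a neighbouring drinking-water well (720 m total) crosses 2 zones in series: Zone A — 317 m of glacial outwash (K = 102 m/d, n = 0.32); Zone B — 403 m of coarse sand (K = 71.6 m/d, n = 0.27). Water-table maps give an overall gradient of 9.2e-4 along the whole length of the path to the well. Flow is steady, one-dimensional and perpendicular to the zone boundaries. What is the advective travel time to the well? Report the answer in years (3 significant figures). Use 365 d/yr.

Steady 1-D flow in series ⇒ the Darcy flux q is identical in every zone and the zone head losses add (resistances L/K in series).
Σ(L/K) = 317/102 + 403/71.6 = 3.108 + 5.628 = 8.736 d
K_eq = L_total / Σ(L/K) = 720 / 8.736 = 82.41 m/d
q = K_eq · i = 82.41 × 9.2e-4 = 0.07582 m/d (same in every zone)
Zone A: v = q/n = 0.07582/0.32 = 0.2369 m/d → t_A = 317/0.2369 = 1338 d
Zone B: v = q/n = 0.07582/0.27 = 0.2808 m/d → t_B = 403/0.2808 = 1435 d
Total t = 1338 + 1435 = 2773 d
   = 2773 / 365 = 7.60 yr

7.60 years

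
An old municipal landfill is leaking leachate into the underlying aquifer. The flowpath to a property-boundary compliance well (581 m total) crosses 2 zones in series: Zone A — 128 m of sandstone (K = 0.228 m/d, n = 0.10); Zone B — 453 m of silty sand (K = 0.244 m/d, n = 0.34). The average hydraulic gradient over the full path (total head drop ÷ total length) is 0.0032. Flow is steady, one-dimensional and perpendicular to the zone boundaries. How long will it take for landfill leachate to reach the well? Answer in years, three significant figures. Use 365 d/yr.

For zones in series the flux q is common to all zones; the equivalent conductivity is the harmonic (thickness-weighted) mean, K_eq = L_total / Σ(L_j/K_j).
Σ(L/K) = 128/0.228 + 453/0.244 = 561.4 + 1857 = 2418 d
K_eq = L_total / Σ(L/K) = 581 / 2418 = 0.2403 m/d
q = K_eq · i = 0.2403 × 0.0032 = 7.689e-4 m/d (same in every zone)
Zone A: v = q/n = 7.689e-4/0.10 = 0.007689 m/d → t_A = 128/0.007689 = 16650 d
Zone B: v = q/n = 7.689e-4/0.34 = 0.002262 m/d → t_B = 453/0.002262 = 200300 d
Total t = 16650 + 200300 = 217000 d
   = 217000 / 365 = 594 yr

594 years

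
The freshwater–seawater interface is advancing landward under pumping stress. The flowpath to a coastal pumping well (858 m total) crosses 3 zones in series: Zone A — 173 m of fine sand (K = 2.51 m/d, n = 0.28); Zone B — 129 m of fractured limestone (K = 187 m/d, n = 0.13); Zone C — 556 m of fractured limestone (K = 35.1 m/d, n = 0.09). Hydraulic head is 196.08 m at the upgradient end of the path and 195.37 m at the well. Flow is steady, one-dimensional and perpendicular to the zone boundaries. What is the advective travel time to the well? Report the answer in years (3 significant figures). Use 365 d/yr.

38.0 years

Total head drop ΔH = 196.08 − 195.37 = 0.71 m
Steady 1-D flow in series ⇒ the Darcy flux q is identical in every zone and the zone head losses add (resistances L/K in series).
Σ(L/K) = 173/2.51 + 129/187 + 556/35.1 = 68.92 + 0.6898 + 15.84 = 85.45 d
q = ΔH / Σ(L/K) = 0.71 / 85.45 = 0.008309 m/d (same in every zone)
Zone A: v = q/n = 0.008309/0.28 = 0.02967 m/d → t_A = 173/0.02967 = 5830 d
Zone B: v = q/n = 0.008309/0.13 = 0.06391 m/d → t_B = 129/0.06391 = 2018 d
Zone C: v = q/n = 0.008309/0.09 = 0.09232 m/d → t_C = 556/0.09232 = 6023 d
Total t = 5830 + 2018 + 6023 = 13870 d
   = 13870 / 365 = 38.0 yr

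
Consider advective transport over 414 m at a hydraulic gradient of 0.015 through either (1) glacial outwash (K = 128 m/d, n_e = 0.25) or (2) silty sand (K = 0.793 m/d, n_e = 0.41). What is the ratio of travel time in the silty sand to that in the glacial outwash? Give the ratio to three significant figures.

Unit 1 (glacial outwash): v = 128×0.015/0.25 = 7.680 m/d, t = 414/7.680 = 53.91 d
Unit 2 (silty sand): v = 0.793×0.015/0.41 = 0.02901 m/d, t = 414/0.02901 = 14270 d
t(silty sand) / t(glacial outwash) = 14270/53.91 = 265

265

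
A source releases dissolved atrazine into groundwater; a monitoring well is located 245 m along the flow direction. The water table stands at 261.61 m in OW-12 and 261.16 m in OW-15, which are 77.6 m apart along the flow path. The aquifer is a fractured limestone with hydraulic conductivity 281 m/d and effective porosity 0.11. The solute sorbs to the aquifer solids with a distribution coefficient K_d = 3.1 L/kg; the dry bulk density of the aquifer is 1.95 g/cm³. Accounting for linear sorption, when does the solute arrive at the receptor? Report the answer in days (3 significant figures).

925 days

Hydraulic gradient i = (261.61 − 261.16) / 77.6 = 0.45 / 77.6 = 0.005799
Specific discharge q = 281 × 0.005799 = 1.630 m/d
v = Ki/n = 281·0.005799/0.11 = 14.81 m/d
Retardation R = 1 + ρ_b·K_d/n = 1 + 1.95×3.1/0.11 = 55.95
Contaminant velocity v_c = v/R = 14.81/55.95 = 0.2647 m/d
t = L/v_c = 245/0.2647 = 925.4 d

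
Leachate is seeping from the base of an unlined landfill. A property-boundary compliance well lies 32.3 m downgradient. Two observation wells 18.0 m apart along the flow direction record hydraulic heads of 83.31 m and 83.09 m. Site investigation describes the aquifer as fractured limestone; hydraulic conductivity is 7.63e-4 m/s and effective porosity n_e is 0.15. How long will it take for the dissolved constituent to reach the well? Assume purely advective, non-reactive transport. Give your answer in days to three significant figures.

Hydraulic gradient i = (83.31 − 83.09) / 18.0 = 0.22 / 18.0 = 0.01222
K = 7.63e-4 m/s × 86400 s/d = 65.92 m/d
Specific discharge q = 65.92 × 0.01222 = 0.8057 m/d
Seepage velocity v = q / n = 0.8057 / 0.15 = 5.372 m/d
t = L / v = 32.3 / 5.372 = 6.013 d

6.01 days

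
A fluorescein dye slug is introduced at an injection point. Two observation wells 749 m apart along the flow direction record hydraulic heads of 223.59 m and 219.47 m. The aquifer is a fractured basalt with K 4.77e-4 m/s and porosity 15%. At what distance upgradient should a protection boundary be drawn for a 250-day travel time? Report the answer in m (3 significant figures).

Hydraulic gradient i = (223.59 − 219.47) / 749 = 4.12 / 749 = 0.005501
K = 4.77e-4 m/s × 86400 s/d = 41.21 m/d
Darcy flux q = K·i = 41.21 × 0.005501 = 0.2267 m/d
Seepage velocity v = q / n = 0.2267 / 0.15 = 1.511 m/d
L = v × T = 1.511 × 250 = 377.8 m

378 m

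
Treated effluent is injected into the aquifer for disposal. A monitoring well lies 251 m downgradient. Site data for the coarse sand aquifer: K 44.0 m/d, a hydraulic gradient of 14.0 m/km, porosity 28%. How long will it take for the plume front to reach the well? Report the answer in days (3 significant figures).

Specific discharge q = 44.0 × 0.014 = 0.6160 m/d
Average linear velocity = 0.6160 / 0.28 = 2.200 m/d
t = L / v = 251 / 2.200 = 114.1 d

114 days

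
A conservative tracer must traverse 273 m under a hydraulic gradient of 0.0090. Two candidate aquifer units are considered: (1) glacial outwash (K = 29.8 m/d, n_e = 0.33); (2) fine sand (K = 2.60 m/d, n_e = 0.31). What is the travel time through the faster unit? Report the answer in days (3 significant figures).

Unit 1 (glacial outwash): v = 29.8×0.0090/0.33 = 0.8127 m/d, t = 273/0.8127 = 335.9 d
Unit 2 (fine sand): v = 2.60×0.0090/0.31 = 0.07548 m/d, t = 273/0.07548 = 3617 d
Faster unit: t = 336 d

336 days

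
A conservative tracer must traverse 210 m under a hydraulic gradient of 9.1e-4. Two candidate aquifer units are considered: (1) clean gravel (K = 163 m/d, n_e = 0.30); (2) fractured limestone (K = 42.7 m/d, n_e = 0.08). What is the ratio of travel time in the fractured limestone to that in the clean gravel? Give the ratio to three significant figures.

1.02

Unit 1 (clean gravel): v = 163×9.1e-4/0.30 = 0.4944 m/d, t = 210/0.4944 = 424.7 d
Unit 2 (fractured limestone): v = 42.7×9.1e-4/0.08 = 0.4857 m/d, t = 210/0.4857 = 432.4 d
t(fractured limestone) / t(clean gravel) = 432.4/424.7 = 1.02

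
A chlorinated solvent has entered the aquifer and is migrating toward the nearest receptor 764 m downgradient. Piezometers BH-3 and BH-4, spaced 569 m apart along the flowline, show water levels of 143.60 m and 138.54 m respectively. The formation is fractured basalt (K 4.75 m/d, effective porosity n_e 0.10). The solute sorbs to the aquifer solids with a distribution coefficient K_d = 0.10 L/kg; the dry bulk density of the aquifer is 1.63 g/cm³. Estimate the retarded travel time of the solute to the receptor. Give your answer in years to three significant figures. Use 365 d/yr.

Hydraulic gradient i = (143.60 − 138.54) / 569 = 5.06 / 569 = 0.008893
q = Ki = 4.75 × 0.008893 = 0.04224 m/d
Average linear velocity = 0.04224 / 0.10 = 0.4224 m/d
Retardation R = 1 + ρ_b·K_d/n = 1 + 1.63×0.10/0.10 = 2.630
Contaminant velocity v_c = v/R = 0.4224/2.630 = 0.1606 m/d
t = L/v_c = 764/0.1606 = 4757 d
   = 4757/365 = 13.0 yr

13.0 years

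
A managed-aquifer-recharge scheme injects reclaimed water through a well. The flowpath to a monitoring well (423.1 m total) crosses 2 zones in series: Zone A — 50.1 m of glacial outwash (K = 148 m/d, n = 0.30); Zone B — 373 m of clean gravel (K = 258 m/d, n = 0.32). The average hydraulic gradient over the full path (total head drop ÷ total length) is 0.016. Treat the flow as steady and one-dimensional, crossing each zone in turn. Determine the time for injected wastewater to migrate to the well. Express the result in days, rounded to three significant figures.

35.4 days

Steady 1-D flow in series ⇒ the Darcy flux q is identical in every zone and the zone head losses add (resistances L/K in series).
Σ(L/K) = 50.1/148 + 373/258 = 0.3385 + 1.446 = 1.784 d
K_eq = L_total / Σ(L/K) = 423.1 / 1.784 = 237.1 m/d
q = K_eq · i = 237.1 × 0.016 = 3.794 m/d (same in every zone)
Zone A: v = q/n = 3.794/0.30 = 12.65 m/d → t_A = 50.1/12.65 = 3.961 d
Zone B: v = q/n = 3.794/0.32 = 11.86 m/d → t_B = 373/11.86 = 31.46 d
Total t = 3.961 + 31.46 = 35.42 d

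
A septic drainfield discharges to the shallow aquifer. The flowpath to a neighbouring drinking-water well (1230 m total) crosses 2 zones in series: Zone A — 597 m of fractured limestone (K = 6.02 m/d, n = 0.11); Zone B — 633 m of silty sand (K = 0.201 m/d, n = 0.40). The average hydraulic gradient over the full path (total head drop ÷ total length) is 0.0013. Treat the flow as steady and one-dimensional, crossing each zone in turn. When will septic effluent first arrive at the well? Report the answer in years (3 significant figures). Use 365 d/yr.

1770 years

Continuity: the same q passes through each zone, so ΔH = q·Σ(L_j/K_j) — the zones act as resistances in series.
Σ(L/K) = 597/6.02 + 633/0.201 = 99.17 + 3149 = 3248 d
K_eq = L_total / Σ(L/K) = 1230 / 3248 = 0.3786 m/d
q = K_eq · i = 0.3786 × 0.0013 = 4.922e-4 m/d (same in every zone)
Zone A: v = q/n = 4.922e-4/0.11 = 0.004475 m/d → t_A = 597/0.004475 = 133400 d
Zone B: v = q/n = 4.922e-4/0.40 = 0.001231 m/d → t_B = 633/0.001231 = 514400 d
Total t = 133400 + 514400 = 647800 d
   = 647800 / 365 = 1770 yr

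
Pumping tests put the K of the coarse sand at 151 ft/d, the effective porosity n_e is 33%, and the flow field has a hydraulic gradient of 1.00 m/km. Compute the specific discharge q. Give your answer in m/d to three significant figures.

0.0460 m/d

K = 151 ft/d × 0.3048 = 46.02 m/d
q = Ki = 46.02 × 0.0010 = 0.04602 m/d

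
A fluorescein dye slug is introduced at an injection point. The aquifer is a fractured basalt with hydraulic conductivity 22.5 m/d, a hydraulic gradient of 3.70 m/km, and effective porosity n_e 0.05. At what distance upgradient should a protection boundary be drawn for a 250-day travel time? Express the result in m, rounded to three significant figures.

416 m

q = Ki = 22.5 × 0.0037 = 0.08325 m/d
Average linear velocity = 0.08325 / 0.05 = 1.665 m/d
L = v × T = 1.665 × 250 = 416.3 m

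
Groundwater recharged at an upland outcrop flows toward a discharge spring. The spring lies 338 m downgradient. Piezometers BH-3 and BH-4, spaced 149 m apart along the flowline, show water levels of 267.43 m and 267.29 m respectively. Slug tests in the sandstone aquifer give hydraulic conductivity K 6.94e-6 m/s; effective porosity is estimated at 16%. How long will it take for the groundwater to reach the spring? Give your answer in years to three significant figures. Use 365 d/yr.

263 years

Hydraulic gradient i = (267.43 − 267.29) / 149 = 0.14 / 149 = 9.396e-4
K = 6.94e-6 m/s × 86400 s/d = 0.5996 m/d
q = Ki = 0.5996 × 9.396e-4 = 5.634e-4 m/d
v = Ki/n = 0.5996·9.396e-4/0.16 = 0.003521 m/d
t = L / v = 338 / 0.003521 = 95990 d
   = 95990 / 365 = 263 yr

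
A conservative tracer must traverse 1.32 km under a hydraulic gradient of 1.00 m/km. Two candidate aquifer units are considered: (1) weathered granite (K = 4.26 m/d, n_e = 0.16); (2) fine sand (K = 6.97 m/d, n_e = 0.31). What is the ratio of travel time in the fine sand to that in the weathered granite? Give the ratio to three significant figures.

Unit 1 (weathered granite): v = 4.26×0.0010/0.16 = 0.02663 m/d, t = 1320/0.02663 = 49580 d
Unit 2 (fine sand): v = 6.97×0.0010/0.31 = 0.02248 m/d, t = 1320/0.02248 = 58710 d
t(fine sand) / t(weathered granite) = 58710/49580 = 1.18

1.18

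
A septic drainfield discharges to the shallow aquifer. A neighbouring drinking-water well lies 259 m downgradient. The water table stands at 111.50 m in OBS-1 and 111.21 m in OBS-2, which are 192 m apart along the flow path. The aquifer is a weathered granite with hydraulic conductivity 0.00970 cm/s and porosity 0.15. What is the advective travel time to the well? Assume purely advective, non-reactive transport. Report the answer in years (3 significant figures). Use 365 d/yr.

8.41 years

Hydraulic gradient i = (111.50 − 111.21) / 192 = 0.29 / 192 = 0.001510
K = 0.00970 cm/s × 864 = 8.381 m/d
q = Ki = 8.381 × 0.001510 = 0.01266 m/d
Average linear velocity = 0.01266 / 0.15 = 0.08439 m/d
t = L / v = 259 / 0.08439 = 3069 d
   = 3069 / 365 = 8.41 yr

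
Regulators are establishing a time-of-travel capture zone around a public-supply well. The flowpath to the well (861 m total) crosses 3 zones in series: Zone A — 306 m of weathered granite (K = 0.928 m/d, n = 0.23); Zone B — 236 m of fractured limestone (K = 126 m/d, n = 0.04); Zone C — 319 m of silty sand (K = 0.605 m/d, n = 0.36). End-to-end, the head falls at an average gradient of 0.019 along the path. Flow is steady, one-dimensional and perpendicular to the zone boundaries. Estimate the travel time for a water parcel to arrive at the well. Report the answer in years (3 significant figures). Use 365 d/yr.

28.0 years

For zones in series the flux q is common to all zones; the equivalent conductivity is the harmonic (thickness-weighted) mean, K_eq = L_total / Σ(L_j/K_j).
Σ(L/K) = 306/0.928 + 236/126 + 319/0.605 = 329.7 + 1.873 + 527.3 = 858.9 d
K_eq = L_total / Σ(L/K) = 861 / 858.9 = 1.002 m/d
q = K_eq · i = 1.002 × 0.019 = 0.01905 m/d (same in every zone)
Zone A: v = q/n = 0.01905/0.23 = 0.08281 m/d → t_A = 306/0.08281 = 3695 d
Zone B: v = q/n = 0.01905/0.04 = 0.4762 m/d → t_B = 236/0.4762 = 495.6 d
Zone C: v = q/n = 0.01905/0.36 = 0.05291 m/d → t_C = 319/0.05291 = 6029 d
Total t = 3695 + 495.6 + 6029 = 10220 d
   = 10220 / 365 = 28.0 yr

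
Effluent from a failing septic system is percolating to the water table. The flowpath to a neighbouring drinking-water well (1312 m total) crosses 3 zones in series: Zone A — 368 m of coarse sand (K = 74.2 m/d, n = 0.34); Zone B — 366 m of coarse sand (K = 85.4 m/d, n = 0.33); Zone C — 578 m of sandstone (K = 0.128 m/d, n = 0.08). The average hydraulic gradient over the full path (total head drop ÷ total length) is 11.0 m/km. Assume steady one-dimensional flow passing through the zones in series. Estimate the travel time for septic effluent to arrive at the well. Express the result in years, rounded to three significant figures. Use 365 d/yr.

Continuity: the same q passes through each zone, so ΔH = q·Σ(L_j/K_j) — the zones act as resistances in series.
Σ(L/K) = 368/74.2 + 366/85.4 + 578/0.128 = 4.960 + 4.286 + 4516 = 4525 d
K_eq = L_total / Σ(L/K) = 1312 / 4525 = 0.2900 m/d
q = K_eq · i = 0.2900 × 0.011 = 0.003189 m/d (same in every zone)
Zone A: v = q/n = 0.003189/0.34 = 0.009381 m/d → t_A = 368/0.009381 = 39230 d
Zone B: v = q/n = 0.003189/0.33 = 0.009665 m/d → t_B = 366/0.009665 = 37870 d
Zone C: v = q/n = 0.003189/0.08 = 0.03987 m/d → t_C = 578/0.03987 = 14500 d
Total t = 39230 + 37870 + 14500 = 91590 d
   = 91590 / 365 = 251 yr

251 years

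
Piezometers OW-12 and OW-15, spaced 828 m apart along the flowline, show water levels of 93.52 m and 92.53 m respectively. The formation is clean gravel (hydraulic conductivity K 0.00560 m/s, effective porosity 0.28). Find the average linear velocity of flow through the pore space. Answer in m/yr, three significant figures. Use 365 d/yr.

754 m/yr

Hydraulic gradient i = (93.52 − 92.53) / 828 = 0.99 / 828 = 0.001196
K = 0.00560 m/s × 86400 s/d = 483.8 m/d
Specific discharge q = 483.8 × 0.001196 = 0.5785 m/d
v_s = q/n_e = 0.5785/0.28 = 2.066 m/d
   = 2.066 × 365 = 754 m/yr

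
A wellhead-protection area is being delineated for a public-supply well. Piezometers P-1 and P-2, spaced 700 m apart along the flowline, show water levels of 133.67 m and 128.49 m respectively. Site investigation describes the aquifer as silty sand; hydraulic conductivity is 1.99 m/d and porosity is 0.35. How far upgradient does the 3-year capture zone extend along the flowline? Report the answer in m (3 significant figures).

46.1 m

Hydraulic gradient i = (133.67 − 128.49) / 700 = 5.18 / 700 = 0.007400
q = Ki = 1.99 × 0.007400 = 0.01473 m/d
v_s = q/n_e = 0.01473/0.35 = 0.04207 m/d
T = 3 yr × 365 = 1095 d
L = v × T = 0.04207 × 1095 = 46.07 m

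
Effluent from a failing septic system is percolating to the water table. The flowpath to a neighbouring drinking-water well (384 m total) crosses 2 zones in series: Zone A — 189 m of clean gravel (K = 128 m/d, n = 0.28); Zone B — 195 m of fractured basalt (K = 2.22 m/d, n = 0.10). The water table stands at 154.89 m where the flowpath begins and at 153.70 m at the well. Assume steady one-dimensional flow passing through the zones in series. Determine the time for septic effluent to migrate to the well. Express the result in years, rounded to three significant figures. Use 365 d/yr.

14.9 years

Total head drop ΔH = 154.89 − 153.70 = 1.19 m
Continuity: the same q passes through each zone, so ΔH = q·Σ(L_j/K_j) — the zones act as resistances in series.
Σ(L/K) = 189/128 + 195/2.22 = 1.477 + 87.84 = 89.31 d
q = ΔH / Σ(L/K) = 1.19 / 89.31 = 0.01332 m/d (same in every zone)
Zone A: v = q/n = 0.01332/0.28 = 0.04758 m/d → t_A = 189/0.04758 = 3972 d
Zone B: v = q/n = 0.01332/0.10 = 0.1332 m/d → t_B = 195/0.1332 = 1464 d
Total t = 3972 + 1464 = 5435 d
   = 5435 / 365 = 14.9 yr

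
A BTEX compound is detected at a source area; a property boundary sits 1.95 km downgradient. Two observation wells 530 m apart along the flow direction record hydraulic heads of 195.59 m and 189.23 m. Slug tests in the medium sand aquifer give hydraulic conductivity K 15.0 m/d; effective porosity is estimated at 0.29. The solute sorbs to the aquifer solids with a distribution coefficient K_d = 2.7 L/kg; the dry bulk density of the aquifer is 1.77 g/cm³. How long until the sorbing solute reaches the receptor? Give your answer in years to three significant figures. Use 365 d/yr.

Hydraulic gradient i = (195.59 − 189.23) / 530 = 6.36 / 530 = 0.01200
Darcy flux q = K·i = 15.0 × 0.01200 = 0.1800 m/d
v_s = q/n_e = 0.1800/0.29 = 0.6207 m/d
Retardation R = 1 + ρ_b·K_d/n = 1 + 1.77×2.7/0.29 = 17.48
Contaminant velocity v_c = v/R = 0.6207/17.48 = 0.03551 m/d
L = 1.95 km = 1950 m
t = L/v_c = 1950/0.03551 = 54910 d
   = 54910/365 = 150 yr

150 years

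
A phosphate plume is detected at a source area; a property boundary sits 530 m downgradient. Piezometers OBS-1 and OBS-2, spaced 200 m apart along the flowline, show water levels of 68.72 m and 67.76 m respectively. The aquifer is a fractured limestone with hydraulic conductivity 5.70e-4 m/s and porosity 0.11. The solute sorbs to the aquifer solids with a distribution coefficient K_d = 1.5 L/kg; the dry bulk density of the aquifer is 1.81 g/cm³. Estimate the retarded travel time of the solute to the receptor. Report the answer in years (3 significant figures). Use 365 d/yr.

Hydraulic gradient i = (68.72 − 67.76) / 200 = 0.96 / 200 = 0.004800
K = 5.70e-4 m/s × 86400 s/d = 49.25 m/d
q = Ki = 49.25 × 0.004800 = 0.2364 m/d
Average linear velocity = 0.2364 / 0.11 = 2.149 m/d
Retardation R = 1 + ρ_b·K_d/n = 1 + 1.81×1.5/0.11 = 25.68
Contaminant velocity v_c = v/R = 2.149/25.68 = 0.08368 m/d
t = L/v_c = 530/0.08368 = 6334 d
   = 6334/365 = 17.4 yr

17.4 years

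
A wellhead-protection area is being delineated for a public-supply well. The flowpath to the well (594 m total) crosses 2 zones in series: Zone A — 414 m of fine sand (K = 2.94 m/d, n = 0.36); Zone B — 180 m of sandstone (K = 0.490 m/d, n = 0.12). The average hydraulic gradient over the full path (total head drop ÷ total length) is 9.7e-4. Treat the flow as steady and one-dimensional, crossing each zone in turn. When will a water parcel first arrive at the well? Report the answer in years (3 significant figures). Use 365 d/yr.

412 years

For zones in series the flux q is common to all zones; the equivalent conductivity is the harmonic (thickness-weighted) mean, K_eq = L_total / Σ(L_j/K_j).
Σ(L/K) = 414/2.94 + 180/0.490 = 140.8 + 367.3 = 508.2 d
K_eq = L_total / Σ(L/K) = 594 / 508.2 = 1.169 m/d
q = K_eq · i = 1.169 × 9.7e-4 = 0.001134 m/d (same in every zone)
Zone A: v = q/n = 0.001134/0.36 = 0.003150 m/d → t_A = 414/0.003150 = 131400 d
Zone B: v = q/n = 0.001134/0.12 = 0.009449 m/d → t_B = 180/0.009449 = 19050 d
Total t = 131400 + 19050 = 150500 d
   = 150500 / 365 = 412 yr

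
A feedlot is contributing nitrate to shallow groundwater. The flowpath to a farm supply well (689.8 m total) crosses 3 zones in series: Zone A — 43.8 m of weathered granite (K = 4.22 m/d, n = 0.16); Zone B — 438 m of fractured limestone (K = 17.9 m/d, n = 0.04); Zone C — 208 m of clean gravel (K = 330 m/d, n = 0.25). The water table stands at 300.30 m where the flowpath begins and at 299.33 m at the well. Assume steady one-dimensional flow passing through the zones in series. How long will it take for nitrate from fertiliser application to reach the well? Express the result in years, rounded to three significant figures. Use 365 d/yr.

7.67 years

Total head drop ΔH = 300.30 − 299.33 = 0.97 m
Continuity: the same q passes through each zone, so ΔH = q·Σ(L_j/K_j) — the zones act as resistances in series.
Σ(L/K) = 43.8/4.22 + 438/17.9 + 208/330 = 10.38 + 24.47 + 0.6303 = 35.48 d
q = ΔH / Σ(L/K) = 0.97 / 35.48 = 0.02734 m/d (same in every zone)
Zone A: v = q/n = 0.02734/0.16 = 0.1709 m/d → t_A = 43.8/0.1709 = 256.3 d
Zone B: v = q/n = 0.02734/0.04 = 0.6835 m/d → t_B = 438/0.6835 = 640.8 d
Zone C: v = q/n = 0.02734/0.25 = 0.1094 m/d → t_C = 208/0.1094 = 1902 d
Total t = 256.3 + 640.8 + 1902 = 2799 d
   = 2799 / 365 = 7.67 yr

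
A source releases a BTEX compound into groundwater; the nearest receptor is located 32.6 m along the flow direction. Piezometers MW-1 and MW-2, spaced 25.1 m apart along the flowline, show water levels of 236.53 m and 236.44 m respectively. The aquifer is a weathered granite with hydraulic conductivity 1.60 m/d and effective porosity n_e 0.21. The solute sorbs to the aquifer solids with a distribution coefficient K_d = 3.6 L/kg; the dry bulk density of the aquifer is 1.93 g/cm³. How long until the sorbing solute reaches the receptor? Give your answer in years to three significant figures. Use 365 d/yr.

Hydraulic gradient i = (236.53 − 236.44) / 25.1 = 0.09 / 25.1 = 0.003586
Darcy flux q = K·i = 1.60 × 0.003586 = 0.005737 m/d
v_s = q/n_e = 0.005737/0.21 = 0.02732 m/d
Retardation R = 1 + ρ_b·K_d/n = 1 + 1.93×3.6/0.21 = 34.09
Contaminant velocity v_c = v/R = 0.02732/34.09 = 8.015e-4 m/d
t = L/v_c = 32.6/8.015e-4 = 40670 d
   = 40670/365 = 111 yr

111 years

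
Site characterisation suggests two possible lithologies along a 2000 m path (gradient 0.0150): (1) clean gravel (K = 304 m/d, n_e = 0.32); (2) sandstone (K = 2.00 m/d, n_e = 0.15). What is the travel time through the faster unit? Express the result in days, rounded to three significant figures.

Unit 1 (clean gravel): v = 304×0.015/0.32 = 14.25 m/d, t = 2000/14.25 = 140.4 d
Unit 2 (sandstone): v = 2.00×0.015/0.15 = 0.2000 m/d, t = 2000/0.2000 = 10000 d
Faster unit: t = 140 d

140 days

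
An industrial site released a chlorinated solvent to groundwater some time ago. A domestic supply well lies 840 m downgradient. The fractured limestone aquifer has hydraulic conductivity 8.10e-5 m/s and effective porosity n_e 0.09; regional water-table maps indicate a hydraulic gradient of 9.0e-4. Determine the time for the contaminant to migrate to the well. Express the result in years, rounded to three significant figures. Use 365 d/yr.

K = 8.10e-5 m/s × 86400 s/d = 6.998 m/d
Specific discharge q = 6.998 × 9.0e-4 = 0.006299 m/d
Average linear velocity = 0.006299 / 0.09 = 0.06998 m/d
t = L / v = 840 / 0.06998 = 12000 d
   = 12000 / 365 = 32.9 yr

32.9 years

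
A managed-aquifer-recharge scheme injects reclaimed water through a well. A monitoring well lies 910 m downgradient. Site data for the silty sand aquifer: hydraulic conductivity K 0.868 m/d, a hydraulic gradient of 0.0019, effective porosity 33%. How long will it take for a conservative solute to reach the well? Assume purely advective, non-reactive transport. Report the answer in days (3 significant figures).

Specific discharge q = 0.868 × 0.0019 = 0.001649 m/d
v = Ki/n = 0.868·0.0019/0.33 = 0.004998 m/d
t = L / v = 910 / 0.004998 = 182100 d

182000 days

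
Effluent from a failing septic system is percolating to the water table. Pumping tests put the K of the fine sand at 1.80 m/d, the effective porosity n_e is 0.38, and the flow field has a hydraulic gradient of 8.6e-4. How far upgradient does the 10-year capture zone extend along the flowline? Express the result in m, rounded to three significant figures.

14.9 m

Specific discharge q = 1.80 × 8.6e-4 = 0.001548 m/d
v_s = q/n_e = 0.001548/0.38 = 0.004074 m/d
T = 10 yr × 365 = 3650 d
L = v × T = 0.004074 × 3650 = 14.87 m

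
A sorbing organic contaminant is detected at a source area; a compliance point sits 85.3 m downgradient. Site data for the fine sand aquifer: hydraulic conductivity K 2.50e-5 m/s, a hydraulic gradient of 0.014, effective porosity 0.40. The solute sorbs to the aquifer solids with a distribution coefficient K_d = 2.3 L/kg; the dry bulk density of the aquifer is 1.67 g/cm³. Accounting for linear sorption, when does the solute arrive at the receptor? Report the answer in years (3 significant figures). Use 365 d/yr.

K = 2.50e-5 m/s × 86400 s/d = 2.160 m/d
Specific discharge q = 2.160 × 0.014 = 0.03024 m/d
v = Ki/n = 2.160·0.014/0.40 = 0.07560 m/d
Retardation R = 1 + ρ_b·K_d/n = 1 + 1.67×2.3/0.40 = 10.60
Contaminant velocity v_c = v/R = 0.07560/10.60 = 0.007130 m/d
t = L/v_c = 85.3/0.007130 = 11960 d
   = 11960/365 = 32.8 yr

32.8 years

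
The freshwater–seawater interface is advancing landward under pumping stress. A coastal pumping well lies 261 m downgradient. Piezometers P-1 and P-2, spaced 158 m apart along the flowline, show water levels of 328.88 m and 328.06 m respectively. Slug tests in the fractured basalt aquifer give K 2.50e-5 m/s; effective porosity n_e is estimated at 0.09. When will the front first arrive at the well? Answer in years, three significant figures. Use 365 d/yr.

Hydraulic gradient i = (328.88 − 328.06) / 158 = 0.82 / 158 = 0.005190
K = 2.50e-5 m/s × 86400 s/d = 2.160 m/d
Darcy flux q = K·i = 2.160 × 0.005190 = 0.01121 m/d
Average linear velocity = 0.01121 / 0.09 = 0.1246 m/d
t = L / v = 261 / 0.1246 = 2095 d
   = 2095 / 365 = 5.74 yr

5.74 years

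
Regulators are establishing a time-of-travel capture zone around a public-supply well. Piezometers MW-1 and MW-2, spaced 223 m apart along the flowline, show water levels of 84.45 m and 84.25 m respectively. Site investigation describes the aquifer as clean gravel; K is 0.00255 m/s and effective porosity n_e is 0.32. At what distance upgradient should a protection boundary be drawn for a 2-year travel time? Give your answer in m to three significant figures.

451 m

Hydraulic gradient i = (84.45 − 84.25) / 223 = 0.20 / 223 = 8.969e-4
K = 0.00255 m/s × 86400 s/d = 220.3 m/d
Specific discharge q = 220.3 × 8.969e-4 = 0.1976 m/d
v_s = q/n_e = 0.1976/0.32 = 0.6175 m/d
T = 2 yr × 365 = 730 d
L = v × T = 0.6175 × 730 = 450.8 m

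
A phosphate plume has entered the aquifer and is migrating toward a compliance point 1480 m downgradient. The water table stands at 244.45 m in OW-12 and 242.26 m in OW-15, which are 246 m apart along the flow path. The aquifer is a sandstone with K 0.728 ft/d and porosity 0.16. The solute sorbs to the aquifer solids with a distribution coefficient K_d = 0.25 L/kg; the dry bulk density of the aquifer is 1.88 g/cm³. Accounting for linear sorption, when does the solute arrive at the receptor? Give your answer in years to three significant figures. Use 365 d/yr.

1290 years

Hydraulic gradient i = (244.45 − 242.26) / 246 = 2.19 / 246 = 0.008902
K = 0.728 ft/d × 0.3048 = 0.2219 m/d
q = Ki = 0.2219 × 0.008902 = 0.001975 m/d
Average linear velocity = 0.001975 / 0.16 = 0.01235 m/d
Retardation R = 1 + ρ_b·K_d/n = 1 + 1.88×0.25/0.16 = 3.937
Contaminant velocity v_c = v/R = 0.01235/3.937 = 0.003136 m/d
t = L/v_c = 1480/0.003136 = 472000 d
   = 472000/365 = 1290 yr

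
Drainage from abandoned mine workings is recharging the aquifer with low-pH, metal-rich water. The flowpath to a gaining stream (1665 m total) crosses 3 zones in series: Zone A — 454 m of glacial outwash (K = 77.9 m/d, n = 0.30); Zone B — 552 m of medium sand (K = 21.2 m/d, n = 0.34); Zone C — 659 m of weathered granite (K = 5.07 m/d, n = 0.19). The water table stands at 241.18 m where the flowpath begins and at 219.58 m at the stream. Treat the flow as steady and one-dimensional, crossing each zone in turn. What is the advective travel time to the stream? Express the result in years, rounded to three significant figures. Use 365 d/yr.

9.22 years

Total head drop ΔH = 241.18 − 219.58 = 21.60 m
Steady 1-D flow in series ⇒ the Darcy flux q is identical in every zone and the zone head losses add (resistances L/K in series).
Σ(L/K) = 454/77.9 + 552/21.2 + 659/5.07 = 5.828 + 26.04 + 130.0 = 161.8 d
q = ΔH / Σ(L/K) = 21.60 / 161.8 = 0.1335 m/d (same in every zone)
Zone A: v = q/n = 0.1335/0.30 = 0.4449 m/d → t_A = 454/0.4449 = 1021 d
Zone B: v = q/n = 0.1335/0.34 = 0.3925 m/d → t_B = 552/0.3925 = 1406 d
Zone C: v = q/n = 0.1335/0.19 = 0.7024 m/d → t_C = 659/0.7024 = 938.2 d
Total t = 1021 + 1406 + 938.2 = 3365 d
   = 3365 / 365 = 9.22 yr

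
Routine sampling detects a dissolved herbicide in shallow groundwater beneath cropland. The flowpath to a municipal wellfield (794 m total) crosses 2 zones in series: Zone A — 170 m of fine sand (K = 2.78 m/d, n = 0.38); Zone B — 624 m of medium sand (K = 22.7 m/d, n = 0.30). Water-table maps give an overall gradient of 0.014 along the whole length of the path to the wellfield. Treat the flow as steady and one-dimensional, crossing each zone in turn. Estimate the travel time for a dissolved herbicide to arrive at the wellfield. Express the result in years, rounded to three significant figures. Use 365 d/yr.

Continuity: the same q passes through each zone, so ΔH = q·Σ(L_j/K_j) — the zones act as resistances in series.
Σ(L/K) = 170/2.78 + 624/22.7 = 61.15 + 27.49 = 88.64 d
K_eq = L_total / Σ(L/K) = 794 / 88.64 = 8.958 m/d
q = K_eq · i = 8.958 × 0.014 = 0.1254 m/d (same in every zone)
Zone A: v = q/n = 0.1254/0.38 = 0.3300 m/d → t_A = 170/0.3300 = 515.1 d
Zone B: v = q/n = 0.1254/0.30 = 0.4180 m/d → t_B = 624/0.4180 = 1493 d
Total t = 515.1 + 1493 = 2008 d
   = 2008 / 365 = 5.50 yr

5.50 years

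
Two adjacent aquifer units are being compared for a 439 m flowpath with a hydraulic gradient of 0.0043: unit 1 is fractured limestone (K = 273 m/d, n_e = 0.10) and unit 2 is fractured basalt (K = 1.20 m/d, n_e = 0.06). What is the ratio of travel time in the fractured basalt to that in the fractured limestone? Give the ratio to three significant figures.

137

Unit 1 (fractured limestone): v = 273×0.0043/0.10 = 11.74 m/d, t = 439/11.74 = 37.40 d
Unit 2 (fractured basalt): v = 1.20×0.0043/0.06 = 0.08600 m/d, t = 439/0.08600 = 5105 d
t(fractured basalt) / t(fractured limestone) = 5105/37.40 = 137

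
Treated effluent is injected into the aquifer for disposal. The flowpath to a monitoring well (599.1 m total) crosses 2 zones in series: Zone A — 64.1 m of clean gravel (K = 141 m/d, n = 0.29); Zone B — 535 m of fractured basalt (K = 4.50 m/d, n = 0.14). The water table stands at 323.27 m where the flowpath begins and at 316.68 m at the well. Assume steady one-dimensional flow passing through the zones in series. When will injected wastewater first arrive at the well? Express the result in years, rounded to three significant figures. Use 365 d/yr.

Total head drop ΔH = 323.27 − 316.68 = 6.59 m
Steady 1-D flow in series ⇒ the Darcy flux q is identical in every zone and the zone head losses add (resistances L/K in series).
Σ(L/K) = 64.1/141 + 535/4.50 = 0.4546 + 118.9 = 119.3 d
q = ΔH / Σ(L/K) = 6.59 / 119.3 = 0.05522 m/d (same in every zone)
Zone A: v = q/n = 0.05522/0.29 = 0.1904 m/d → t_A = 64.1/0.1904 = 336.6 d
Zone B: v = q/n = 0.05522/0.14 = 0.3944 m/d → t_B = 535/0.3944 = 1356 d
Total t = 336.6 + 1356 = 1693 d
   = 1693 / 365 = 4.64 yr

4.64 years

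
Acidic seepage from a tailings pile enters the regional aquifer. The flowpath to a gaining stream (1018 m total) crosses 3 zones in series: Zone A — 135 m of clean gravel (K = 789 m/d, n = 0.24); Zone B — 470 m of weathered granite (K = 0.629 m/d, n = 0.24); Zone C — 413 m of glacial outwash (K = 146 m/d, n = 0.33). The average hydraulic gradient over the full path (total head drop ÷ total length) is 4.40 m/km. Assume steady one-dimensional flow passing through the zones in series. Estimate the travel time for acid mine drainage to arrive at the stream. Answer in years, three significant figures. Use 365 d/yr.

129 years

Continuity: the same q passes through each zone, so ΔH = q·Σ(L_j/K_j) — the zones act as resistances in series.
Σ(L/K) = 135/789 + 470/0.629 + 413/146 = 0.1711 + 747.2 + 2.829 = 750.2 d
K_eq = L_total / Σ(L/K) = 1018 / 750.2 = 1.357 m/d
q = K_eq · i = 1.357 × 0.0044 = 0.005971 m/d (same in every zone)
Zone A: v = q/n = 0.005971/0.24 = 0.02488 m/d → t_A = 135/0.02488 = 5427 d
Zone B: v = q/n = 0.005971/0.24 = 0.02488 m/d → t_B = 470/0.02488 = 18890 d
Zone C: v = q/n = 0.005971/0.33 = 0.01809 m/d → t_C = 413/0.01809 = 22830 d
Total t = 5427 + 18890 + 22830 = 47150 d
   = 47150 / 365 = 129 yr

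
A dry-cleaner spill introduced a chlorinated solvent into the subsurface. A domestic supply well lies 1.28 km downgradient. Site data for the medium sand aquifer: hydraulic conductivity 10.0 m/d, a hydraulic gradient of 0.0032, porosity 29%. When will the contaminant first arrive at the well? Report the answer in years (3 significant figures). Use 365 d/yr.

31.8 years

Specific discharge q = 10.0 × 0.0032 = 0.03200 m/d
Average linear velocity = 0.03200 / 0.29 = 0.1103 m/d
L = 1.28 km = 1280 m
t = L / v = 1280 / 0.1103 = 11600 d
   = 11600 / 365 = 31.8 yr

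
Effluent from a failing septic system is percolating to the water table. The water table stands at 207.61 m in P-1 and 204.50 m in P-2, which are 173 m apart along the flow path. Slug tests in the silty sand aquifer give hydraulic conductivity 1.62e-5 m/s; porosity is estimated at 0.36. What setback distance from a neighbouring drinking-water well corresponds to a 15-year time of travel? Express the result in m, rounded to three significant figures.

Hydraulic gradient i = (207.61 − 204.50) / 173 = 3.11 / 173 = 0.01798
K = 1.62e-5 m/s × 86400 s/d = 1.400 m/d
q = Ki = 1.400 × 0.01798 = 0.02516 m/d
Average linear velocity = 0.02516 / 0.36 = 0.06989 m/d
T = 15 yr × 365 = 5475 d
L = v × T = 0.06989 × 5475 = 382.7 m

383 m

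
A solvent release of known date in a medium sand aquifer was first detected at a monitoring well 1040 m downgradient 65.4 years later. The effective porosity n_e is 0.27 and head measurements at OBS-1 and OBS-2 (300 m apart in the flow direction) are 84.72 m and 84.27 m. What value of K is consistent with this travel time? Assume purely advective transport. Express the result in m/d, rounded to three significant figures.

7.84 m/d

Hydraulic gradient i = (84.72 − 84.27) / 300 = 0.45 / 300 = 0.001500
t = 65.4 years = 23870 d
v = L / t = 1040 / 23870 = 0.04357 m/d
K = v · n / i = 0.04357 × 0.27 / 0.001500 = 7.84 m/d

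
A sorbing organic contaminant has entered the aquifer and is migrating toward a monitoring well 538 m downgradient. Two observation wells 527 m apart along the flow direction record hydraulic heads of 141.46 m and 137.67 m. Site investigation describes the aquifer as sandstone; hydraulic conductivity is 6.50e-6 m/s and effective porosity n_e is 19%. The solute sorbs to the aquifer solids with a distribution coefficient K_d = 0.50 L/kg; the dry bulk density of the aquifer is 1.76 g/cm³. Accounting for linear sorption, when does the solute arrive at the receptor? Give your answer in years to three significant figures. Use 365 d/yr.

390 years

Hydraulic gradient i = (141.46 − 137.67) / 527 = 3.79 / 527 = 0.007192
K = 6.50e-6 m/s × 86400 s/d = 0.5616 m/d
q = Ki = 0.5616 × 0.007192 = 0.004039 m/d
v = Ki/n = 0.5616·0.007192/0.19 = 0.02126 m/d
Retardation R = 1 + ρ_b·K_d/n = 1 + 1.76×0.50/0.19 = 5.632
Contaminant velocity v_c = v/R = 0.02126/5.632 = 0.003775 m/d
t = L/v_c = 538/0.003775 = 142500 d
   = 142500/365 = 390 yr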